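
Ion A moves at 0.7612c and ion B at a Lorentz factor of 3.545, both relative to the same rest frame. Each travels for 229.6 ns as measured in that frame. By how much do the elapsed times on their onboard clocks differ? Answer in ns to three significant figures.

A: γ = 1/√(1 − 0.7612²) = 1/√0.4206 = 1.542; τ_A = 229.6/1.542 = 148.9 ns.
B: γ = 3.545; τ_B = 229.6/3.545 = 64.77 ns.

|τ_A − τ_B| = 84.1 ns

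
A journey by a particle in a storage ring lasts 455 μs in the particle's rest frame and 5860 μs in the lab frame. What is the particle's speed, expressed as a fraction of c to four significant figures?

v = 0.9970c

The proper time is measured in the particle's rest frame (both events occur at the particle's location); Δt is measured in the lab frame. γ = Δt/τ = 5860/455 = 12.88.
β = √(1 − 1/γ²) = √(1 − 0.006029) = √0.9940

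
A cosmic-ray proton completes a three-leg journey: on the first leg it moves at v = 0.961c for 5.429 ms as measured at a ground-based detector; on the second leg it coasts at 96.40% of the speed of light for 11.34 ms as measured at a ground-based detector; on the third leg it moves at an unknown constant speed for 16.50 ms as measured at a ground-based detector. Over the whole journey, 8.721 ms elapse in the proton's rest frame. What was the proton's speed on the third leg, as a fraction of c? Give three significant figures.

β = 0.967

Leg 1: γ = 1/√(1 − 0.961²) = 1/√0.07648 = 3.616; τ_1 = 5.429/3.616 = 1.501 ms.
Leg 2: β = 0.9640; γ = 1/√(1 − 0.9640²) = 1/√0.07070 = 3.761; τ_2 = 11.34/3.761 = 3.015 ms.
Leg 3: speed unknown; τ_3 = 16.50/γ_3.
Total proper time: 1.501 + 3.015 + τ_3 = 8.721, so τ_3 = 8.721 − 4.517 = 4.204 ms.
γ_3 = 16.50/4.204 = 3.925; β = √(1 − 1/γ²) = √0.9351.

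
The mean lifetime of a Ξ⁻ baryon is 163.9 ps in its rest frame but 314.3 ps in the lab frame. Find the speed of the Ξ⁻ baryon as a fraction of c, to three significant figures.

v = 0.853c

γ = Δt/τ₀ = 314.3/163.9 = 1.918
β = √(1 − 1/γ²) = √(1 − 0.2719) = √0.7281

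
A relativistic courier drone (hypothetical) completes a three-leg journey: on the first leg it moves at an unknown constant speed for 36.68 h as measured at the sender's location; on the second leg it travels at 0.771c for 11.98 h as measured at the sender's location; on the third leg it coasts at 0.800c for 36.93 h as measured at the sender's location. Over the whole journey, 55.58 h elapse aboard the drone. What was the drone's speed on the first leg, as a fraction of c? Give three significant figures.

Leg 1: speed unknown; τ_1 = 36.68/γ_1.
Leg 2: γ = 1/√(1 − 0.771²) = 1/√0.4056 = 1.570; τ_2 = 11.98/1.570 = 7.629 h.
Leg 3: γ = 1/√(1 − 0.800²) = 5/3 ≈ 1.667; τ_3 = 36.93/1.667 = 22.16 h.
Total proper time: τ_1 + 7.629 + 22.16 = 55.58, so τ_1 = 55.58 − 29.79 = 25.79 h.
γ_1 = 36.68/25.79 = 1.422; β = √(1 − 1/γ²) = √0.5055.

β = 0.711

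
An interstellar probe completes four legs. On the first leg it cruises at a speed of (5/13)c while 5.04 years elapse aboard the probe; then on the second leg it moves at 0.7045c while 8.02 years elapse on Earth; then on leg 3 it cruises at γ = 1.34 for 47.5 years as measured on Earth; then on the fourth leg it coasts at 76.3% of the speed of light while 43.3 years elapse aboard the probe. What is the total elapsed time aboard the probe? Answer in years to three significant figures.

Leg 1: 5.04 years is already measured aboard the probe.
Leg 2: γ = 1/√(1 − 0.7045²) = 1/√0.5037 = 1.409; τ_2 = 8.02/1.409 = 5.692 years.
Leg 3: γ = 1.34; τ_3 = 47.5/1.340 = 35.45 years.
Leg 4: 43.3 years is already measured aboard the probe.
Total: 5.040 + 5.692 + 35.45 + 43.30 years.

τ = 89.5 years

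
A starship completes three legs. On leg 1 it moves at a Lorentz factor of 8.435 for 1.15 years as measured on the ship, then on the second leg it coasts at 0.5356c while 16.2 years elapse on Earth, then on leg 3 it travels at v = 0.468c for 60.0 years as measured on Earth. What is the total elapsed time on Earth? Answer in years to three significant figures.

Δt = 85.9 years

Leg 1: γ = 8.435; Δt_1 = 8.435 × 1.15 = 9.700 years.
Leg 2: 16.2 years is already measured on Earth.
Leg 3: 60.0 years is already measured on Earth.
Total: 9.700 + 16.20 + 60.00 years.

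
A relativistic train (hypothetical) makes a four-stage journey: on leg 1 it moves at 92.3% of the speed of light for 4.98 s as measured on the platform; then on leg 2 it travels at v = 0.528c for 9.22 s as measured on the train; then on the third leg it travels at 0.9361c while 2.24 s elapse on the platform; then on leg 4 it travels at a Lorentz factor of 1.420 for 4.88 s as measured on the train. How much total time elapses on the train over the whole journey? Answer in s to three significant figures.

τ = 16.8 s

Leg 1: β = 0.923; γ = 1/√(1 − 0.923²) = 1/√0.1481 = 2.599; τ_1 = 4.98/2.599 = 1.916 s.
Leg 2: 9.22 s is already measured on the train.
Leg 3: γ = 1/√(1 − 0.9361²) = 1/√0.1237 = 2.843; τ_3 = 2.24/2.843 = 0.7879 s.
Leg 4: 4.88 s is already measured on the train.
Total: 1.916 + 9.220 + 0.7879 + 4.880 s.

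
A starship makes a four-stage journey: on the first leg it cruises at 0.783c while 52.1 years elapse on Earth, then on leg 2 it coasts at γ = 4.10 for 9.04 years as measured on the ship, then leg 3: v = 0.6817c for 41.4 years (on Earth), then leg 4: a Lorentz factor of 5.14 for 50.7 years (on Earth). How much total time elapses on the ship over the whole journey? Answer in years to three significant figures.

τ = 81.6 years

Leg 1: γ = 1/√(1 − 0.783²) = 1/√0.3869 = 1.608; τ_1 = 52.1/1.608 = 32.41 years.
Leg 2: 9.04 years is already measured on the ship.
Leg 3: γ = 1/√(1 − 0.6817²) = 1/√0.5353 = 1.367; τ_3 = 41.4/1.367 = 30.29 years.
Leg 4: γ = 5.14; τ_4 = 50.7/5.140 = 9.864 years.
Total: 32.41 + 9.040 + 30.29 + 9.864 years.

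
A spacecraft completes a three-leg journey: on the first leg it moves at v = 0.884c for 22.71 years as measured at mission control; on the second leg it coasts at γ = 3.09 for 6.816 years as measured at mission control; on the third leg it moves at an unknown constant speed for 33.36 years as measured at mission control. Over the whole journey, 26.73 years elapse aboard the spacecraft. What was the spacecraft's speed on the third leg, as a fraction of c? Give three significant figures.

Leg 1: γ = 1/√(1 − 0.884²) = 1/√0.2185 = 2.139; τ_1 = 22.71/2.139 = 10.62 years.
Leg 2: γ = 3.09; τ_2 = 6.816/3.090 = 2.206 years.
Leg 3: speed unknown; τ_3 = 33.36/γ_3.
Total proper time: 10.62 + 2.206 + τ_3 = 26.73, so τ_3 = 26.73 − 12.82 = 13.91 years.
γ_3 = 33.36/13.91 = 2.399; β = √(1 − 1/γ²) = √0.8262.

β = 0.909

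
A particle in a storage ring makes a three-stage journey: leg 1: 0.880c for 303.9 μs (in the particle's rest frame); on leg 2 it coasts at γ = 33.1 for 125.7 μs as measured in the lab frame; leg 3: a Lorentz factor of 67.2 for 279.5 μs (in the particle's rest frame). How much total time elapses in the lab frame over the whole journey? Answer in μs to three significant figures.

Δt = 1.95×10⁴ μs

Leg 1: γ = 1/√(1 − 0.880²) = 1/√0.2256 = 2.105; Δt_1 = 2.105 × 303.9 = 639.8 μs.
Leg 2: 125.7 μs is already measured in the lab frame.
Leg 3: γ = 67.2; Δt_3 = 67.20 × 279.5 = 1.878×10⁴ μs.
Total: 639.8 + 125.7 + 1.878×10⁴ μs.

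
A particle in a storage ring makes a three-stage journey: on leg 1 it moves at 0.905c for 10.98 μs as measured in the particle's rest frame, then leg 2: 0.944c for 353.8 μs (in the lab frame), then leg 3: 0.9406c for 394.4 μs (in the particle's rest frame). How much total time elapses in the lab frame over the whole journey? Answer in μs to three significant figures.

Leg 1: γ = 1/√(1 − 0.905²) = 1/√0.1810 = 2.351; Δt_1 = 2.351 × 10.98 = 25.81 μs.
Leg 2: 353.8 μs is already measured in the lab frame.
Leg 3: γ = 1/√(1 − 0.9406²) = 1/√0.1153 = 2.945; Δt_3 = 2.945 × 394.4 = 1162 μs.
Total: 25.81 + 353.8 + 1162 μs.

Δt = 1540 μs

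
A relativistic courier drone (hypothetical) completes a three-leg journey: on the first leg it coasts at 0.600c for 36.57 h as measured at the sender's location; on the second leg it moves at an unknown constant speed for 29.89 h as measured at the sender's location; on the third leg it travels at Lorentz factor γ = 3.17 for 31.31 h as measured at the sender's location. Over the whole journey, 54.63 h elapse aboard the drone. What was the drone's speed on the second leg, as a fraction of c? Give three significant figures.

β = 0.855

Leg 1: γ = 1/√(1 − 0.600²) = 5/4 = 1.250; τ_1 = 36.57/1.250 = 29.26 h.
Leg 2: speed unknown; τ_2 = 29.89/γ_2.
Leg 3: γ = 3.17; τ_3 = 31.31/3.170 = 9.877 h.
Total proper time: 29.26 + τ_2 + 9.877 = 54.63, so τ_2 = 54.63 − 39.13 = 15.50 h.
γ_2 = 29.89/15.50 = 1.929; β = √(1 − 1/γ²) = √0.7312.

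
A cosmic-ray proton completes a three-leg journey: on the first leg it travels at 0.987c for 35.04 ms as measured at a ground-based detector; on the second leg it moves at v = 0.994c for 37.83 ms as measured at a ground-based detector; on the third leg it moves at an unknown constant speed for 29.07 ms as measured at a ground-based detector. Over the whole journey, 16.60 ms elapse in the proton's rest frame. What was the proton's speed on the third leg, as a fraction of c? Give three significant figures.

β = 0.972

Leg 1: γ = 1/√(1 − 0.987²) = 1/√0.02583 = 6.222; τ_1 = 35.04/6.222 = 5.632 ms.
Leg 2: γ = 1/√(1 − 0.994²) = 1/√0.01196 = 9.142; τ_2 = 37.83/9.142 = 4.138 ms.
Leg 3: speed unknown; τ_3 = 29.07/γ_3.
Total proper time: 5.632 + 4.138 + τ_3 = 16.60, so τ_3 = 16.60 − 9.769 = 6.831 ms.
γ_3 = 29.07/6.831 = 4.256; β = √(1 − 1/γ²) = √0.9448.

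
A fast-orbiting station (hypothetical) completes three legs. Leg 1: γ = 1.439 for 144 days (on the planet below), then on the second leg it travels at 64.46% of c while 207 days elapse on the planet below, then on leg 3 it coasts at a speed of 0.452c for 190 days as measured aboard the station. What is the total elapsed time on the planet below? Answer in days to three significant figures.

Δt = 564 days

Leg 1: 144 days is already measured on the planet below.
Leg 2: 207 days is already measured on the planet below.
Leg 3: γ = 1/√(1 − 0.452²) = 1/√0.7957 = 1.121; Δt_3 = 1.121 × 190 = 213.0 days.
Total: 144.0 + 207.0 + 213.0 days.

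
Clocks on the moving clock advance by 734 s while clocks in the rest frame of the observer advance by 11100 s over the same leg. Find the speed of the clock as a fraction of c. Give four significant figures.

v = 0.9978c

The proper time is measured on the moving clock (both events occur at the clock's location); Δt is measured in the rest frame of the observer. γ = Δt/τ = 11100/734 = 15.12.
β = √(1 − 1/γ²) = √(1 − 0.004373) = √0.9956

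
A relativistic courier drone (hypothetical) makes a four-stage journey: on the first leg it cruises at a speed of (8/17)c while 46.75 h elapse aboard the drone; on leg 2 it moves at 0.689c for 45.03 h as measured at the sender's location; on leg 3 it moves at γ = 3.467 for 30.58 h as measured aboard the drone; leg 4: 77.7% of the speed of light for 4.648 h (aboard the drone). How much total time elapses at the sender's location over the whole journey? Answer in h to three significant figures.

Δt = 211 h

Leg 1: γ = 1/√(1 − (8/17)²) = 17/15 ≈ 1.133; Δt_1 = 1.133 × 46.75 = 52.98 h.
Leg 2: 45.03 h is already measured at the sender's location.
Leg 3: γ = 3.467; Δt_3 = 3.467 × 30.58 = 106.0 h.
Leg 4: β = 0.777; γ = 1/√(1 − 0.777²) = 1/√0.3963 = 1.589; Δt_4 = 1.589 × 4.648 = 7.384 h.
Total: 52.98 + 45.03 + 106.0 + 7.384 h.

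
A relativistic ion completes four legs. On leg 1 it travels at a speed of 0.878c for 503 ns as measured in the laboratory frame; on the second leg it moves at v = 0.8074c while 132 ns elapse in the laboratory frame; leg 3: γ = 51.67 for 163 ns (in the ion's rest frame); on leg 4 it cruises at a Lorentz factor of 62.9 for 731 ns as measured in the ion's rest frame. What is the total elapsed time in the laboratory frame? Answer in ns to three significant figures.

Leg 1: 503 ns is already measured in the laboratory frame.
Leg 2: 132 ns is already measured in the laboratory frame.
Leg 3: γ = 51.67; Δt_3 = 51.67 × 163 = 8422 ns.
Leg 4: γ = 62.9; Δt_4 = 62.90 × 731 = 4.598×10⁴ ns.
Total: 503.0 + 132.0 + 8422 + 4.598×10⁴ ns.

Δt = 5.50×10⁴ ns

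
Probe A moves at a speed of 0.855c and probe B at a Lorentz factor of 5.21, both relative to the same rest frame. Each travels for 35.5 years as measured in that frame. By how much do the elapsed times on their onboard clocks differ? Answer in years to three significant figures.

A: γ = 1/√(1 − 0.855²) = 1/√0.2690 = 1.928; τ_A = 35.5/1.928 = 18.41 years.
B: γ = 5.21; τ_B = 35.5/5.210 = 6.814 years.

|τ_A − τ_B| = 11.6 years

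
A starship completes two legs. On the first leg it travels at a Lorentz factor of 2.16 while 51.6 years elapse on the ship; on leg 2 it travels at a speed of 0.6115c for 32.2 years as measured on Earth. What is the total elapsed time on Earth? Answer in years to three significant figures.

Δt = 144 years

Leg 1: γ = 2.16; Δt_1 = 2.160 × 51.6 = 111.5 years.
Leg 2: 32.2 years is already measured on Earth.
Total: 111.5 + 32.20 years.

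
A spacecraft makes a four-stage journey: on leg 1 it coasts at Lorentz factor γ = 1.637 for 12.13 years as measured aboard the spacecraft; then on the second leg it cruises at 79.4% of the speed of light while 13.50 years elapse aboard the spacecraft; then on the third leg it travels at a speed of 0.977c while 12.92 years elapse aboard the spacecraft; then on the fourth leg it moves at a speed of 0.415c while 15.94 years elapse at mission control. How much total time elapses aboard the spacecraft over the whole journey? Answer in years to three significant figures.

τ = 53.1 years

Leg 1: 12.13 years is already measured aboard the spacecraft.
Leg 2: 13.50 years is already measured aboard the spacecraft.
Leg 3: 12.92 years is already measured aboard the spacecraft.
Leg 4: γ = 1/√(1 − 0.415²) = 1/√0.8278 = 1.099; τ_4 = 15.94/1.099 = 14.50 years.
Total: 12.13 + 13.50 + 12.92 + 14.50 years.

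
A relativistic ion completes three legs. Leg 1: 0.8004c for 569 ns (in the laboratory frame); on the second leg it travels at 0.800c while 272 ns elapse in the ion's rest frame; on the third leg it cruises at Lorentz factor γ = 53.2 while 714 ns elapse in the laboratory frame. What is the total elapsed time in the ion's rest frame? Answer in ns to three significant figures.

τ = 627 ns

Leg 1: γ = 1/√(1 − 0.8004²) = 1/√0.3594 = 1.668; τ_1 = 569/1.668 = 341.1 ns.
Leg 2: 272 ns is already measured in the ion's rest frame.
Leg 3: γ = 53.2; τ_3 = 714/53.20 = 13.42 ns.
Total: 341.1 + 272.0 + 13.42 ns.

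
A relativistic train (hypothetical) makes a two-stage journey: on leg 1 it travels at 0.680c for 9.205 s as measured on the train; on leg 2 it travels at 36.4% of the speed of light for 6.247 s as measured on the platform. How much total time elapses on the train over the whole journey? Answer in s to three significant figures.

τ = 15.0 s

Leg 1: 9.205 s is already measured on the train.
Leg 2: β = 0.364; γ = 1/√(1 − 0.364²) = 1/√0.8675 = 1.074; τ_2 = 6.247/1.074 = 5.818 s.
Total: 9.205 + 5.818 s.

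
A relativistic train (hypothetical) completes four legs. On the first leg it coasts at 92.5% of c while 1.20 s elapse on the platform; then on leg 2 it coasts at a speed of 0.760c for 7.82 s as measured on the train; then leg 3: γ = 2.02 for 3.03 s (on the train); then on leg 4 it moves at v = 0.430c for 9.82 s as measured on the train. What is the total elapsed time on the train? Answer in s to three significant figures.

τ = 21.1 s

Leg 1: β = 0.925; γ = 1/√(1 − 0.925²) = 1/√0.1444 = 2.632; τ_1 = 1.20/2.632 = 0.4560 s.
Leg 2: 7.82 s is already measured on the train.
Leg 3: 3.03 s is already measured on the train.
Leg 4: 9.82 s is already measured on the train.
Total: 0.4560 + 7.820 + 3.030 + 9.820 s.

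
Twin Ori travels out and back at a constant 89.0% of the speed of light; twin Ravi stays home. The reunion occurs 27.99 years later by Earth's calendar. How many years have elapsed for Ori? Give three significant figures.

τ = 12.8 years

β = 0.890; γ = 1/√(1 − 0.890²) = 1/√0.2079 = 2.193
Ori's clock measures proper time along the trip: τ = Δt/γ = 27.99/2.193 years.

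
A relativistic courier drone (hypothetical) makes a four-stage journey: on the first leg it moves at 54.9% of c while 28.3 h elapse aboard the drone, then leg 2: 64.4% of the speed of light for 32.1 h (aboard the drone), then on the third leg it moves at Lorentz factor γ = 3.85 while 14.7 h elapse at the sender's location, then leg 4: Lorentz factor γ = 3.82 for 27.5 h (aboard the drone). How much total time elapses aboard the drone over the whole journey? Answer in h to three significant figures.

τ = 91.7 h

Leg 1: 28.3 h is already measured aboard the drone.
Leg 2: 32.1 h is already measured aboard the drone.
Leg 3: γ = 3.85; τ_3 = 14.7/3.850 = 3.818 h.
Leg 4: 27.5 h is already measured aboard the drone.
Total: 28.30 + 32.10 + 3.818 + 27.50 h.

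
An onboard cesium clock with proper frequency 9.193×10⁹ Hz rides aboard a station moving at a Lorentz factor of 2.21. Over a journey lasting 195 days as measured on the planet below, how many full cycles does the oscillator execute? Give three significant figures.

N = 7.01×10¹⁶

γ = 2.21
The oscillator's own cycle count is N = f × τ where τ is the proper time aboard the station. τ = Δt/γ = 195/2.210 = 88.24 days = 7.624×10⁶ s.
N = 9.193×10⁹ × 7.624×10⁶ = 7.008×10¹⁶.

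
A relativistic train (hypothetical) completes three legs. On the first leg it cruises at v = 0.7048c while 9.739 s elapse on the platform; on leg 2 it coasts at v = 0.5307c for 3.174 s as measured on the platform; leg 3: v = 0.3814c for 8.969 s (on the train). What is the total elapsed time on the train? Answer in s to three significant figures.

Leg 1: γ = 1/√(1 − 0.7048²) = 1/√0.5033 = 1.410; τ_1 = 9.739/1.410 = 6.909 s.
Leg 2: γ = 1/√(1 − 0.5307²) = 1/√0.7184 = 1.180; τ_2 = 3.174/1.180 = 2.690 s.
Leg 3: 8.969 s is already measured on the train.
Total: 6.909 + 2.690 + 8.969 s.

τ = 18.6 s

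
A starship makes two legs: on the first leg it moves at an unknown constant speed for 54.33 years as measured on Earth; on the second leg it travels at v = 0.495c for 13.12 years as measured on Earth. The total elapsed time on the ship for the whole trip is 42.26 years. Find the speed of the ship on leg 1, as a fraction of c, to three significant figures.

β = 0.823

Leg 1: speed unknown; τ_1 = 54.33/γ_1.
Leg 2: γ = 1/√(1 − 0.495²) = 1/√0.7550 = 1.151; τ_2 = 13.12/1.151 = 11.40 years.
Total proper time: τ_1 + 11.40 = 42.26, so τ_1 = 42.26 − 11.40 = 30.86 years.
γ_1 = 54.33/30.86 = 1.761; β = √(1 − 1/γ²) = √0.6774.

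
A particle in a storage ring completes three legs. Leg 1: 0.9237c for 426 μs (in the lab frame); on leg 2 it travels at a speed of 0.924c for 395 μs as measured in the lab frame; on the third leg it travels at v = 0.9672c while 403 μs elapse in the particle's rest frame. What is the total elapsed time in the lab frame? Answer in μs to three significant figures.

Leg 1: 426 μs is already measured in the lab frame.
Leg 2: 395 μs is already measured in the lab frame.
Leg 3: γ = 1/√(1 − 0.9672²) = 1/√0.06452 = 3.937; Δt_3 = 3.937 × 403 = 1587 μs.
Total: 426.0 + 395.0 + 1587 μs.

Δt = 2410 μs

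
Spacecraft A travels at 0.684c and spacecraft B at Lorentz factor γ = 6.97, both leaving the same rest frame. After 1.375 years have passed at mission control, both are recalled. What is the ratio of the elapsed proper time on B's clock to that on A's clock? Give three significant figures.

A: γ = 1/√(1 − 0.684²) = 1/√0.5321 = 1.371. B: γ = 6.97.
τ_A/τ_B = γ_B/γ_A = 6.970/1.371 = 5.084, so τ_B/τ_A = 0.1967.

τ_B/τ_A = 0.197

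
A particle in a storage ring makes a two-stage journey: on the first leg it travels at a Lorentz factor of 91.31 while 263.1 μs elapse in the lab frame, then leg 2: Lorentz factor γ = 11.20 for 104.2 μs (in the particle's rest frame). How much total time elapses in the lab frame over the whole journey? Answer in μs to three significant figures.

Δt = 1430 μs

Leg 1: 263.1 μs is already measured in the lab frame.
Leg 2: γ = 11.20; Δt_2 = 11.20 × 104.2 = 1167 μs.
Total: 263.1 + 1167 μs.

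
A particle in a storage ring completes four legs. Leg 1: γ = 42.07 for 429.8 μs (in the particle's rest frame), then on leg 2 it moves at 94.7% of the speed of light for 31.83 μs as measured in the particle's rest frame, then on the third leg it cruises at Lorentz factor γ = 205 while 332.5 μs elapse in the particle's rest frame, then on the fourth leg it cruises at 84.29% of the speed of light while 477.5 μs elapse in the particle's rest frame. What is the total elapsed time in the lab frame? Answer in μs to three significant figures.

Δt = 8.72×10⁴ μs

Leg 1: γ = 42.07; Δt_1 = 42.07 × 429.8 = 1.808×10⁴ μs.
Leg 2: β = 0.947; γ = 1/√(1 − 0.947²) = 1/√0.1032 = 3.113; Δt_2 = 3.113 × 31.83 = 99.09 μs.
Leg 3: γ = 205; Δt_3 = 205.0 × 332.5 = 6.816×10⁴ μs.
Leg 4: β = 0.8429; γ = 1/√(1 − 0.8429²) = 1/√0.2895 = 1.858; Δt_4 = 1.858 × 477.5 = 887.4 μs.
Total: 1.808×10⁴ + 99.09 + 6.816×10⁴ + 887.4 μs.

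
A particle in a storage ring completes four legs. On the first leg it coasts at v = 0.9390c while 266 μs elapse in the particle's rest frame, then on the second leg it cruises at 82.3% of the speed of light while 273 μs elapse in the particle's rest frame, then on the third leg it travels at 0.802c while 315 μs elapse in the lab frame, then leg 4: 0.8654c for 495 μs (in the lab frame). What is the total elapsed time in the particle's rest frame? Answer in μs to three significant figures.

τ = 975 μs

Leg 1: 266 μs is already measured in the particle's rest frame.
Leg 2: 273 μs is already measured in the particle's rest frame.
Leg 3: γ = 1/√(1 − 0.802²) = 1/√0.3568 = 1.674; τ_3 = 315/1.674 = 188.2 μs.
Leg 4: γ = 1/√(1 − 0.8654²) = 1/√0.2511 = 1.996; τ_4 = 495/1.996 = 248.0 μs.
Total: 266.0 + 273.0 + 188.2 + 248.0 μs.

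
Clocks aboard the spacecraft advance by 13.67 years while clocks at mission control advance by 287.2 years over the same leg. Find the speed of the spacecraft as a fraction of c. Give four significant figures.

β = 0.9989

The proper time is measured aboard the spacecraft (both events occur at the spacecraft's location); Δt is measured at mission control. γ = Δt/τ = 287.2/13.67 = 21.01.
β = √(1 − 1/γ²) = √(1 − 0.002266) = √0.9977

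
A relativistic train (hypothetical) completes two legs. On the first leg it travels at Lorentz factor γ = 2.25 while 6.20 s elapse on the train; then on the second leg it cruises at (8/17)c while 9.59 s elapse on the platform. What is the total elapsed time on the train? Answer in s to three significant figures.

Leg 1: 6.20 s is already measured on the train.
Leg 2: γ = 1/√(1 − (8/17)²) = 17/15 ≈ 1.133; τ_2 = 9.59/1.133 = 8.462 s.
Total: 6.200 + 8.462 s.

τ = 14.7 s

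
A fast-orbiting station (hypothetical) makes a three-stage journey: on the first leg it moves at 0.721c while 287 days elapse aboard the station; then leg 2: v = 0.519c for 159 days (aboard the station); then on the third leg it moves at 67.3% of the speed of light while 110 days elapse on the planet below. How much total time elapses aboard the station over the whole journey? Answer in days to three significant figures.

Leg 1: 287 days is already measured aboard the station.
Leg 2: 159 days is already measured aboard the station.
Leg 3: β = 0.673; γ = 1/√(1 − 0.673²) = 1/√0.5471 = 1.352; τ_3 = 110/1.352 = 81.36 days.
Total: 287.0 + 159.0 + 81.36 days.

τ = 527 days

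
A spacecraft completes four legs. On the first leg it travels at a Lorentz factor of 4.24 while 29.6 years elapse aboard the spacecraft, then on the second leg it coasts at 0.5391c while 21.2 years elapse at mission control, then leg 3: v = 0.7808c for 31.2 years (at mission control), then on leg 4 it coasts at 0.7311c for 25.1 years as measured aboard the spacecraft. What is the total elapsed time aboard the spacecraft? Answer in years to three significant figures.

τ = 92.0 years

Leg 1: 29.6 years is already measured aboard the spacecraft.
Leg 2: γ = 1/√(1 − 0.5391²) = 1/√0.7094 = 1.187; τ_2 = 21.2/1.187 = 17.86 years.
Leg 3: γ = 1/√(1 − 0.7808²) = 1/√0.3904 = 1.601; τ_3 = 31.2/1.601 = 19.49 years.
Leg 4: 25.1 years is already measured aboard the spacecraft.
Total: 29.60 + 17.86 + 19.49 + 25.10 years.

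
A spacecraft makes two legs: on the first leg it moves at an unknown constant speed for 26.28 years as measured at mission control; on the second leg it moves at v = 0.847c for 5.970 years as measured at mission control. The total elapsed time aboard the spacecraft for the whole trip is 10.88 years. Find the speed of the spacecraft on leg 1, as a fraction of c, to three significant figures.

β = 0.956

Leg 1: speed unknown; τ_1 = 26.28/γ_1.
Leg 2: γ = 1/√(1 − 0.847²) = 1/√0.2826 = 1.881; τ_2 = 5.970/1.881 = 3.174 years.
Total proper time: τ_1 + 3.174 = 10.88, so τ_1 = 10.88 − 3.174 = 7.706 years.
γ_1 = 26.28/7.706 = 3.410; β = √(1 − 1/γ²) = √0.9140.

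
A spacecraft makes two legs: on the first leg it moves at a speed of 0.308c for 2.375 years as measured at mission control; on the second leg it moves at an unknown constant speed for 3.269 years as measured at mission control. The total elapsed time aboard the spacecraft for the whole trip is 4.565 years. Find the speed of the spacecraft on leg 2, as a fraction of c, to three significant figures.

β = 0.709

Leg 1: γ = 1/√(1 − 0.308²) = 1/√0.9051 = 1.051; τ_1 = 2.375/1.051 = 2.260 years.
Leg 2: speed unknown; τ_2 = 3.269/γ_2.
Total proper time: 2.260 + τ_2 = 4.565, so τ_2 = 4.565 − 2.260 = 2.305 years.
γ_2 = 3.269/2.305 = 1.418; β = √(1 − 1/γ²) = √0.5026.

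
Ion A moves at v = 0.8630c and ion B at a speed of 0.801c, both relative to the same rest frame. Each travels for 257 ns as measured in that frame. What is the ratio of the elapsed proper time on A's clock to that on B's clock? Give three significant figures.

A: γ = 1/√(1 − 0.8630²) = 1/√0.2552 = 1.979. B: γ = 1/√(1 − 0.801²) = 1/√0.3584 = 1.670.
τ_A/τ_B = γ_B/γ_A = 1.670/1.979 = 0.8439, so τ_A/τ_B = 0.8439.

τ_A/τ_B = 0.844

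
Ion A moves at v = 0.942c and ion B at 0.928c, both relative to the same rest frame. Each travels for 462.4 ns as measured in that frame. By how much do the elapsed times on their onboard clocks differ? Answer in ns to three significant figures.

A: γ = 1/√(1 − 0.942²) = 1/√0.1126 = 2.980; τ_A = 462.4/2.980 = 155.2 ns.
B: γ = 1/√(1 − 0.928²) = 1/√0.1388 = 2.684; τ_B = 462.4/2.684 = 172.3 ns.

|τ_A − τ_B| = 17.1 ns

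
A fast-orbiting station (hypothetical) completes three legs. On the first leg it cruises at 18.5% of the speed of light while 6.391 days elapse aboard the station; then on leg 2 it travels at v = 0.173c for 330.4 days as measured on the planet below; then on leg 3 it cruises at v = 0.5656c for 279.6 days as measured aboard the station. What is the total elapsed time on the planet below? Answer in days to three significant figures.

Leg 1: β = 0.185; γ = 1/√(1 − 0.185²) = 1/√0.9658 = 1.018; Δt_1 = 1.018 × 6.391 = 6.503 days.
Leg 2: 330.4 days is already measured on the planet below.
Leg 3: γ = 1/√(1 − 0.5656²) = 1/√0.6801 = 1.213; Δt_3 = 1.213 × 279.6 = 339.0 days.
Total: 6.503 + 330.4 + 339.0 days.

Δt = 676 days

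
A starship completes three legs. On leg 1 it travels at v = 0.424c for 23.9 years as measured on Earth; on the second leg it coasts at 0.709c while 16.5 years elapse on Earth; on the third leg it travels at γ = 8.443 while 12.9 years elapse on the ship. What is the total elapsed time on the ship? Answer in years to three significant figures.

Leg 1: γ = 1/√(1 − 0.424²) = 1/√0.8202 = 1.104; τ_1 = 23.9/1.104 = 21.65 years.
Leg 2: γ = 1/√(1 − 0.709²) = 1/√0.4973 = 1.418; τ_2 = 16.5/1.418 = 11.64 years.
Leg 3: 12.9 years is already measured on the ship.
Total: 21.65 + 11.64 + 12.90 years.

τ = 46.2 years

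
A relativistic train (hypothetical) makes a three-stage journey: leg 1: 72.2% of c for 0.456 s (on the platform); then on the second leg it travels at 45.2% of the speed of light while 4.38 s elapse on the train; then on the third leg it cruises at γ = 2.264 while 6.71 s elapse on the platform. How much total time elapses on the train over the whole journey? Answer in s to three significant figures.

Leg 1: β = 0.722; γ = 1/√(1 − 0.722²) = 1/√0.4787 = 1.445; τ_1 = 0.456/1.445 = 0.3155 s.
Leg 2: 4.38 s is already measured on the train.
Leg 3: γ = 2.264; τ_3 = 6.71/2.264 = 2.964 s.
Total: 0.3155 + 4.380 + 2.964 s.

τ = 7.66 s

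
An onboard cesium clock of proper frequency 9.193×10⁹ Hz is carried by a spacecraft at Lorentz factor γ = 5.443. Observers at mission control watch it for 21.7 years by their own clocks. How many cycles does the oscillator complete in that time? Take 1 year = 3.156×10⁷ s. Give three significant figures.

γ = 5.443
During 21.7 years of lab time, the oscillator's proper time advances by τ = Δt/γ = 21.7/5.443 = 3.987 years = 1.258×10⁸ s.
N = f × τ = 9.193×10⁹ × 1.258×10⁸ = 1.157×10¹⁸.

N = 1.16×10¹⁸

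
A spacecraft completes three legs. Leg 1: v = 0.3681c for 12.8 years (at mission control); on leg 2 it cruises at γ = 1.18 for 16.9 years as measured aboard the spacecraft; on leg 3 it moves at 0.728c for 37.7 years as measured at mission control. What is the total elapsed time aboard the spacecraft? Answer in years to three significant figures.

τ = 54.6 years

Leg 1: γ = 1/√(1 − 0.3681²) = 1/√0.8645 = 1.076; τ_1 = 12.8/1.076 = 11.90 years.
Leg 2: 16.9 years is already measured aboard the spacecraft.
Leg 3: γ = 1/√(1 − 0.728²) = 1/√0.4700 = 1.459; τ_3 = 37.7/1.459 = 25.85 years.
Total: 11.90 + 16.90 + 25.85 years.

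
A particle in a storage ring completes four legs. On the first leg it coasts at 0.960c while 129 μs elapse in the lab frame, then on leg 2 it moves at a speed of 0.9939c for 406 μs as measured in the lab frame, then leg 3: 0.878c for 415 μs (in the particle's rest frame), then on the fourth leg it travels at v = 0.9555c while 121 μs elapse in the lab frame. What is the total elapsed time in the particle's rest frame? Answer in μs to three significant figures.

τ = 532 μs

Leg 1: γ = 1/√(1 − 0.960²) = 25/7 ≈ 3.571; τ_1 = 129/3.571 = 36.12 μs.
Leg 2: γ = 1/√(1 − 0.9939²) = 1/√0.01216 = 9.067; τ_2 = 406/9.067 = 44.78 μs.
Leg 3: 415 μs is already measured in the particle's rest frame.
Leg 4: γ = 1/√(1 − 0.9555²) = 1/√0.08702 = 3.390; τ_4 = 121/3.390 = 35.69 μs.
Total: 36.12 + 44.78 + 415.0 + 35.69 μs.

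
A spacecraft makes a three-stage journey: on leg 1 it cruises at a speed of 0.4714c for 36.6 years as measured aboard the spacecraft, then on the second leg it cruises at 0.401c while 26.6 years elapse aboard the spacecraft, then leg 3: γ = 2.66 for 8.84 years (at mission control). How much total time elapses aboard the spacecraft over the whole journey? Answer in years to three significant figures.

Leg 1: 36.6 years is already measured aboard the spacecraft.
Leg 2: 26.6 years is already measured aboard the spacecraft.
Leg 3: γ = 2.66; τ_3 = 8.84/2.660 = 3.323 years.
Total: 36.60 + 26.60 + 3.323 years.

τ = 66.5 years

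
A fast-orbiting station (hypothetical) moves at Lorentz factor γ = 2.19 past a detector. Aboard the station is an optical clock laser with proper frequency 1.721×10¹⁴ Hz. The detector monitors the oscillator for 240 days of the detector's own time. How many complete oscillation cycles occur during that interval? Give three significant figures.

γ = 2.19
During 240 days of lab time, the oscillator's proper time advances by τ = Δt/γ = 240/2.190 = 109.6 days = 9.468×10⁶ s.
N = f × τ = 1.721×10¹⁴ × 9.468×10⁶ = 1.630×10²¹.

N = 1.63×10²¹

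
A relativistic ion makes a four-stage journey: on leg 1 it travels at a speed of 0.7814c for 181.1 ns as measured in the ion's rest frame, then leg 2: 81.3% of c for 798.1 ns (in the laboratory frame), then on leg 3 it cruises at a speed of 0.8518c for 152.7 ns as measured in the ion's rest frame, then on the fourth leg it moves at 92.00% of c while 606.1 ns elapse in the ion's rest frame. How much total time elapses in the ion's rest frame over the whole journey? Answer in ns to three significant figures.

τ = 1400 ns

Leg 1: 181.1 ns is already measured in the ion's rest frame.
Leg 2: β = 0.813; γ = 1/√(1 − 0.813²) = 1/√0.3390 = 1.717; τ_2 = 798.1/1.717 = 464.7 ns.
Leg 3: 152.7 ns is already measured in the ion's rest frame.
Leg 4: 606.1 ns is already measured in the ion's rest frame.
Total: 181.1 + 464.7 + 152.7 + 606.1 ns.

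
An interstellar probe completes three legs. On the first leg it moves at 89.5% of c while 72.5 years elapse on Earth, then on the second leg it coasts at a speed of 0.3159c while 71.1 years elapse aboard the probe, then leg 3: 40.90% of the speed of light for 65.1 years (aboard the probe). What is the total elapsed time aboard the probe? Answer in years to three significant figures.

τ = 169 years

Leg 1: β = 0.895; γ = 1/√(1 − 0.895²) = 1/√0.1990 = 2.242; τ_1 = 72.5/2.242 = 32.34 years.
Leg 2: 71.1 years is already measured aboard the probe.
Leg 3: 65.1 years is already measured aboard the probe.
Total: 32.34 + 71.10 + 65.10 years.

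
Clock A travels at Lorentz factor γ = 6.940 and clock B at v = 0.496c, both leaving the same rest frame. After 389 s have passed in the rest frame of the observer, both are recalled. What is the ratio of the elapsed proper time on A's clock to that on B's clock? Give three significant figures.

τ_A/τ_B = 0.166

A: γ = 6.940. B: γ = 1/√(1 − 0.496²) = 1/√0.7540 = 1.152.
τ_A/τ_B = γ_B/γ_A = 1.152/6.940 = 0.1659, so τ_A/τ_B = 0.1659.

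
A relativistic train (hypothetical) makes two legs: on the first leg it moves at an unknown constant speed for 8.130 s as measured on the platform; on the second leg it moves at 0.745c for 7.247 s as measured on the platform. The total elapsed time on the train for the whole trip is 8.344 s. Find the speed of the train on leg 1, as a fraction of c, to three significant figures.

β = 0.902

Leg 1: speed unknown; τ_1 = 8.130/γ_1.
Leg 2: γ = 1/√(1 − 0.745²) = 1/√0.4450 = 1.499; τ_2 = 7.247/1.499 = 4.834 s.
Total proper time: τ_1 + 4.834 = 8.344, so τ_1 = 8.344 − 4.834 = 3.510 s.
γ_1 = 8.130/3.510 = 2.316; β = √(1 − 1/γ²) = √0.8136.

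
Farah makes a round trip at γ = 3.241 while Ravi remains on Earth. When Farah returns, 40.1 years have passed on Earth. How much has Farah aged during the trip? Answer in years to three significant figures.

τ = 12.4 years

γ = 3.241
Farah's clock measures proper time along the trip: τ = Δt/γ = 40.1/3.241 years.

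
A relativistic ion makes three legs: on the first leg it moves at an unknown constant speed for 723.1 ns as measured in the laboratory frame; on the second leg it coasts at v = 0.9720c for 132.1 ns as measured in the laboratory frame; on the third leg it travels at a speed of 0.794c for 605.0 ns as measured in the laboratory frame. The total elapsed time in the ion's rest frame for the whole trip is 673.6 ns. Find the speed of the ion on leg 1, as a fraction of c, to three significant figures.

Leg 1: speed unknown; τ_1 = 723.1/γ_1.
Leg 2: γ = 1/√(1 − 0.9720²) = 1/√0.05522 = 4.256; τ_2 = 132.1/4.256 = 31.04 ns.
Leg 3: γ = 1/√(1 − 0.794²) = 1/√0.3696 = 1.645; τ_3 = 605.0/1.645 = 367.8 ns.
Total proper time: τ_1 + 31.04 + 367.8 = 673.6, so τ_1 = 673.6 − 398.8 = 274.8 ns.
γ_1 = 723.1/274.8 = 2.632; β = √(1 − 1/γ²) = √0.8556.

β = 0.925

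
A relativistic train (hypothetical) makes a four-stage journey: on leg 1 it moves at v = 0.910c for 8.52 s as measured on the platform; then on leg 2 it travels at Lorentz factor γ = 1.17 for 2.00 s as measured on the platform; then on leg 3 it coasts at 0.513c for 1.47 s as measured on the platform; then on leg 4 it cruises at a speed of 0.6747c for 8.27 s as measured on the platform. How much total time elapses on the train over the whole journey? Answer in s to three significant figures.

Leg 1: γ = 1/√(1 − 0.910²) = 1/√0.1719 = 2.412; τ_1 = 8.52/2.412 = 3.532 s.
Leg 2: γ = 1.17; τ_2 = 2.00/1.170 = 1.709 s.
Leg 3: γ = 1/√(1 − 0.513²) = 1/√0.7368 = 1.165; τ_3 = 1.47/1.165 = 1.262 s.
Leg 4: γ = 1/√(1 − 0.6747²) = 1/√0.5448 = 1.355; τ_4 = 8.27/1.355 = 6.104 s.
Total: 3.532 + 1.709 + 1.262 + 6.104 s.

τ = 12.6 s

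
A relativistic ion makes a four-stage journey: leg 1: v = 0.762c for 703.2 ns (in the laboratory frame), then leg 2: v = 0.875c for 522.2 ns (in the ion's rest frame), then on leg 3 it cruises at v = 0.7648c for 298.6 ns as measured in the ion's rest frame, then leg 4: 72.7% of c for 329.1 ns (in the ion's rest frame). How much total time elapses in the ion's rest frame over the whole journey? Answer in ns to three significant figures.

Leg 1: γ = 1/√(1 − 0.762²) = 1/√0.4194 = 1.544; τ_1 = 703.2/1.544 = 455.4 ns.
Leg 2: 522.2 ns is already measured in the ion's rest frame.
Leg 3: 298.6 ns is already measured in the ion's rest frame.
Leg 4: 329.1 ns is already measured in the ion's rest frame.
Total: 455.4 + 522.2 + 298.6 + 329.1 ns.

τ = 1610 ns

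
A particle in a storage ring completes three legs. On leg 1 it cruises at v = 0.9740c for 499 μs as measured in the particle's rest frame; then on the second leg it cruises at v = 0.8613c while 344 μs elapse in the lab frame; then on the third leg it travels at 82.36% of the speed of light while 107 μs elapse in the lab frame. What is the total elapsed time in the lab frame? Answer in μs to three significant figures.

Δt = 2650 μs

Leg 1: γ = 1/√(1 − 0.9740²) = 1/√0.05132 = 4.414; Δt_1 = 4.414 × 499 = 2203 μs.
Leg 2: 344 μs is already measured in the lab frame.
Leg 3: 107 μs is already measured in the lab frame.
Total: 2203 + 344.0 + 107.0 μs.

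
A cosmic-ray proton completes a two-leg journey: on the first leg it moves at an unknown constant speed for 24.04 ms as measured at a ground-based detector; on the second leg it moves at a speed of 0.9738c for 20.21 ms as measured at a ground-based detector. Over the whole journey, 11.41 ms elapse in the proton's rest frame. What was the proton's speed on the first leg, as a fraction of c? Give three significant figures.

Leg 1: speed unknown; τ_1 = 24.04/γ_1.
Leg 2: γ = 1/√(1 − 0.9738²) = 1/√0.05171 = 4.397; τ_2 = 20.21/4.397 = 4.596 ms.
Total proper time: τ_1 + 4.596 = 11.41, so τ_1 = 11.41 − 4.596 = 6.814 ms.
γ_1 = 24.04/6.814 = 3.528; β = √(1 − 1/γ²) = √0.9197.

β = 0.959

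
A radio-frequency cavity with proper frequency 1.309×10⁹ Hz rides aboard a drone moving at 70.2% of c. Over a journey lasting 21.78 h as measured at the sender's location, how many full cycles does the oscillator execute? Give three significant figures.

β = 0.702; γ = 1/√(1 − 0.702²) = 1/√0.5072 = 1.404
The oscillator's own cycle count is N = f × τ where τ is the proper time aboard the drone. τ = Δt/γ = 21.78/1.404 = 15.51 h = 5.584×10⁴ s.
N = 1.309×10⁹ × 5.584×10⁴ = 7.310×10¹³.

N = 7.31×10¹³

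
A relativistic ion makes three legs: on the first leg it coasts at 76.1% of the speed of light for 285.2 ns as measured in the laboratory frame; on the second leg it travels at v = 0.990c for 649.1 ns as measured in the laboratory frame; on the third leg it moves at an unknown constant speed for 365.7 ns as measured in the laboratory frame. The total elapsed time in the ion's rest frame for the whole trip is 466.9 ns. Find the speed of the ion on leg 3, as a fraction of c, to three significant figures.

β = 0.854

Leg 1: β = 0.761; γ = 1/√(1 − 0.761²) = 1/√0.4209 = 1.541; τ_1 = 285.2/1.541 = 185.0 ns.
Leg 2: γ = 1/√(1 − 0.990²) = 1/√0.01990 = 7.089; τ_2 = 649.1/7.089 = 91.57 ns.
Leg 3: speed unknown; τ_3 = 365.7/γ_3.
Total proper time: 185.0 + 91.57 + τ_3 = 466.9, so τ_3 = 466.9 − 276.6 = 190.3 ns.
γ_3 = 365.7/190.3 = 1.922; β = √(1 − 1/γ²) = √0.7292.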